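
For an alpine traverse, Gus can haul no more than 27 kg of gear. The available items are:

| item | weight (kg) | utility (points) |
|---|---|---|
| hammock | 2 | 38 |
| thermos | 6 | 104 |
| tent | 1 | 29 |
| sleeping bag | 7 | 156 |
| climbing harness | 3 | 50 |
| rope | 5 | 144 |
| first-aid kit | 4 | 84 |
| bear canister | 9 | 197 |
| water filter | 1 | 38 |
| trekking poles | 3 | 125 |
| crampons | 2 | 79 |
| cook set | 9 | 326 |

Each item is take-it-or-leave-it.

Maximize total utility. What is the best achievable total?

868

By utility per kg: trekking poles 41.67, crampons 39.50, water filter 38.00, cook set 36.22 lead.
Greedy by ratio would take hammock + tent + rope + first-aid kit + water filter + trekking poles + crampons + cook set: 27 kg used, total 863.
The 7 kg tied up in hammock and tent and first-aid kit is better spent on sleeping bag — total rises to 868 (27 kg).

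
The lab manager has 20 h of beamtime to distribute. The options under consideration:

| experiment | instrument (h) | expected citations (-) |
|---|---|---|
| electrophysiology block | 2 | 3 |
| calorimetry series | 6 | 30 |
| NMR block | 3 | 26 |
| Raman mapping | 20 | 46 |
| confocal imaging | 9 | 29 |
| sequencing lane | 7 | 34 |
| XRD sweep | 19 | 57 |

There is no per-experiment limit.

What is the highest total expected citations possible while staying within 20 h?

159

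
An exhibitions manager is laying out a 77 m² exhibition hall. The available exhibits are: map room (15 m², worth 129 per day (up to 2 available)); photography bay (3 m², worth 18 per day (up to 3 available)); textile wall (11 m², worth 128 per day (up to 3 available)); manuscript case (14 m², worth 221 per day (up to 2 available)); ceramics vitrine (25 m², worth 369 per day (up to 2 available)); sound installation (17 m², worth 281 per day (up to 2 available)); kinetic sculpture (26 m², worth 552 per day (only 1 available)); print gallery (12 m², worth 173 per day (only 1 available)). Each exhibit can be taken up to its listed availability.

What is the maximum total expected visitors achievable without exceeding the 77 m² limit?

Photography bay + manuscript case + 2×sound installation + kinetic sculpture uses 77 of the 77 m² and totals 1353.
That's the maximum — no swap from here does better than 1353.

1353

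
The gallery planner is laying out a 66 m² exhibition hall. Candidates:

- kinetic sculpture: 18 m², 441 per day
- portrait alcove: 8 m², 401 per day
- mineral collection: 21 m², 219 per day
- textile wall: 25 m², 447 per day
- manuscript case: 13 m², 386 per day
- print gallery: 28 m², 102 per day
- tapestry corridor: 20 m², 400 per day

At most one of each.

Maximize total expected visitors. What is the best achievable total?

1675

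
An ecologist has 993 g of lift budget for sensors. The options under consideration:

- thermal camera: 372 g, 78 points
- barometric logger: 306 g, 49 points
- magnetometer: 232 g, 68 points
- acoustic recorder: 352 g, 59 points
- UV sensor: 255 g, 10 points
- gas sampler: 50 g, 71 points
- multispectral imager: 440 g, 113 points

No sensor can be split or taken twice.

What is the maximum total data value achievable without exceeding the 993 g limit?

266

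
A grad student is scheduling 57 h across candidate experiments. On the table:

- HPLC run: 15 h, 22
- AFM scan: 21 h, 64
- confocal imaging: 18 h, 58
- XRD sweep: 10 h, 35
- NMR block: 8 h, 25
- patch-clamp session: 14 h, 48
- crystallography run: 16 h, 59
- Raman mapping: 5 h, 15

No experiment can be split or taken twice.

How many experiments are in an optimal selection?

5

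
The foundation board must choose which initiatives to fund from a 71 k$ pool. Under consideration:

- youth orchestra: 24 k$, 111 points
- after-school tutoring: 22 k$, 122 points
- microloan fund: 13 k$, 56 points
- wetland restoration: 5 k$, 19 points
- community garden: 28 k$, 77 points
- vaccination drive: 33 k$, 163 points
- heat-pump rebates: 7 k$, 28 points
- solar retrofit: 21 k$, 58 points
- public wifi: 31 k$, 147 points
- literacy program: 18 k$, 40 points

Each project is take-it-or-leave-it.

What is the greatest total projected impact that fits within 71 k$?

344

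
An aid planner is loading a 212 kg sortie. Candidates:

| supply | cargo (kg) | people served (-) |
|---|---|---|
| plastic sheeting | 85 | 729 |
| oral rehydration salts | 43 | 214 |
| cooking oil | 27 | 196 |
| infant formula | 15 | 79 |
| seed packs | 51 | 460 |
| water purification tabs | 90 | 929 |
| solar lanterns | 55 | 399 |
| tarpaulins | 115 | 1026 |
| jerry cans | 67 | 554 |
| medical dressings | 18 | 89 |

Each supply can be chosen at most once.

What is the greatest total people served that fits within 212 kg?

1955

A density-first pass picks seed packs + water purification tabs + jerry cans — 1943 at 208 kg.
Dropping seed packs and jerry cans frees 118 kg; slotting in tarpaulins (115 kg) lifts the total to 1955 at 205 kg.
Next best is seed packs + water purification tabs + jerry cans at 1943 (208 kg) — short by 12.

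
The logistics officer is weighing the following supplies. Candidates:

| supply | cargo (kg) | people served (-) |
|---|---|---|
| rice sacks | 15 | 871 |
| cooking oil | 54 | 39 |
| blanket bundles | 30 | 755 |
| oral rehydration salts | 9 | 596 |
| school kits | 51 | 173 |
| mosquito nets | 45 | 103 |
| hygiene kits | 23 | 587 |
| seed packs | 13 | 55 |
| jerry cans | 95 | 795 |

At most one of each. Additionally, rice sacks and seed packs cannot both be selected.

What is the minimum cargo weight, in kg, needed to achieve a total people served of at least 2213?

54

Need the lightest bundle worth ≥ 2213.
rice sacks + blanket bundles + oral rehydration salts reaches 2222 using 54 kg.
Any bundle with less than 54 kg falls short of 2213.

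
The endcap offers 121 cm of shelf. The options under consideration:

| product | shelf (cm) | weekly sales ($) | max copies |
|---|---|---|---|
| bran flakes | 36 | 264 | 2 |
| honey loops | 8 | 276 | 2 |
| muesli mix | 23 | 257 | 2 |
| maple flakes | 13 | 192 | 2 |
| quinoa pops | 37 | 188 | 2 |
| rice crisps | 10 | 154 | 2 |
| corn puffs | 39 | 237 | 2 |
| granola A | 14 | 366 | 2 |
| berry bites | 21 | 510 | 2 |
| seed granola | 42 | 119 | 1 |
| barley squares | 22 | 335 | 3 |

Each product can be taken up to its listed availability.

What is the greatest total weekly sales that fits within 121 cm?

2831

Filling by ratio: 2×honey loops + maple flakes + 2×rice crisps + 2×granola A + 2×berry bites for 2804, with 2 cm left unused.
Dropping 2×rice crisps frees 20 cm; slotting in barley squares (22 cm) lifts the total to 2831 at 121 cm.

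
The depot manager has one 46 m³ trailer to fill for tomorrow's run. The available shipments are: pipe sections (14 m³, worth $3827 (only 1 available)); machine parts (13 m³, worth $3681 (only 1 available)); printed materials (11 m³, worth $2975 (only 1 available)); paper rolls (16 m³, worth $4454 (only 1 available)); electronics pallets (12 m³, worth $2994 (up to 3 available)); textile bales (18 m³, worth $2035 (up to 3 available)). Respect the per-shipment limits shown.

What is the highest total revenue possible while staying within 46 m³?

11962

Taking pipe sections + machine parts + paper rolls: 43 m³ used, 11962 in revenue.
Every other selection either busts 46 m³ or exceeds an availability limit or fails to beat 11962.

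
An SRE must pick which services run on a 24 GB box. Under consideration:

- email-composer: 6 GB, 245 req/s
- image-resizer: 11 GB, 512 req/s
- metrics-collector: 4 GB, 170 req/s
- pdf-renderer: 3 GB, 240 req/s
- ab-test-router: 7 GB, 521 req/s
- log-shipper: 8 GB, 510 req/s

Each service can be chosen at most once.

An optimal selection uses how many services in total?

4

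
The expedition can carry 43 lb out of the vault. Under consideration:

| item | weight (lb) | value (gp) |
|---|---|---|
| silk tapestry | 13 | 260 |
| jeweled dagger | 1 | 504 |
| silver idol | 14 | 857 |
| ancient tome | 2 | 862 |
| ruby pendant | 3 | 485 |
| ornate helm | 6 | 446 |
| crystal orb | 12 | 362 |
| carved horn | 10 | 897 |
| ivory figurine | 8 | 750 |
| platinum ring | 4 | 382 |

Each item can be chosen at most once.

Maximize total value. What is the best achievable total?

A density-first pass picks jeweled dagger + ancient tome + ruby pendant + ornate helm + carved horn + ivory figurine + platinum ring — 4326 at 34 lb.
The 6 lb tied up in ornate helm is better spent on silver idol — total rises to 4737 (42 lb).
That's the maximum — no swap from here does better than 4737.

4737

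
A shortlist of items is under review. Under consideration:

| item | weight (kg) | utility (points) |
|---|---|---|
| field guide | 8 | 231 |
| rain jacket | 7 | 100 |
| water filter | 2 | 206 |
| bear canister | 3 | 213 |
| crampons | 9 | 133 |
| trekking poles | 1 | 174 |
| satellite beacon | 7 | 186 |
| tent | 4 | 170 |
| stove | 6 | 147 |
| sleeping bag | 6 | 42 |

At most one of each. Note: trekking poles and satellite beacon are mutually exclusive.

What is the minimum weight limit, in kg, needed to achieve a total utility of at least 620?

Need the lightest bundle worth ≥ 620.
Taking water filter + bear canister + trekking poles + tent gives 763 (≥ 620) for 10 kg.
Any bundle with less than 10 kg falls short of 620.

10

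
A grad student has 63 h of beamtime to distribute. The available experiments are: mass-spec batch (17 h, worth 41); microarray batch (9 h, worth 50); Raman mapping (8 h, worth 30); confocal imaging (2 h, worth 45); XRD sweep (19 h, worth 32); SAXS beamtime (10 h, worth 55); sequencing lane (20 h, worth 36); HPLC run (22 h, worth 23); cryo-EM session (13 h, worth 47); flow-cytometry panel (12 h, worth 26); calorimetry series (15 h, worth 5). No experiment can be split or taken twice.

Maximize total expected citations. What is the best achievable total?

Density check — confocal imaging 22.50, microarray batch 5.56, SAXS beamtime 5.50, Raman mapping 3.75 are the best per h.
Mass-spec batch + microarray batch + Raman mapping + confocal imaging + SAXS beamtime + cryo-EM session uses 59 of the 63 h and totals 268.
The spare 4 h is too small for any remaining experiment, and no exchange beats 268.

268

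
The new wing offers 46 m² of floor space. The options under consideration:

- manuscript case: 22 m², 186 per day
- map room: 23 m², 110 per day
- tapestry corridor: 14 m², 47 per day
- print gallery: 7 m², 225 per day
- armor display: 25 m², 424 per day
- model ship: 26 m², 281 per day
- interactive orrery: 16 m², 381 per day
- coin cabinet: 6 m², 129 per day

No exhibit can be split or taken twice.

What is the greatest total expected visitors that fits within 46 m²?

Density check — print gallery 32.14, interactive orrery 23.81, coin cabinet 21.50, armor display 16.96 are the best per m².
Greedy by ratio would take tapestry corridor + print gallery + interactive orrery + coin cabinet: 43 m² used, total 782.
The 27 m² tied up in tapestry corridor and print gallery and coin cabinet is better spent on armor display — total rises to 805 (41 m²).
The closest alternative, manuscript case + print gallery + interactive orrery, reaches only 792.

805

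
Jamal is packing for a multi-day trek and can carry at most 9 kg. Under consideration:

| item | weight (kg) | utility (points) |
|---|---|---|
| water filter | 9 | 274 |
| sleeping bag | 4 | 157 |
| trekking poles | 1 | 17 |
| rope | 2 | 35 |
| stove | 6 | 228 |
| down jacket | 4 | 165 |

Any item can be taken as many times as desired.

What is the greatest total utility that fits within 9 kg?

347

The ratio ordering already packs tightly: trekking poles + 2×down jacket, 9 kg, 347.
Nothing else within 9 kg beats 347.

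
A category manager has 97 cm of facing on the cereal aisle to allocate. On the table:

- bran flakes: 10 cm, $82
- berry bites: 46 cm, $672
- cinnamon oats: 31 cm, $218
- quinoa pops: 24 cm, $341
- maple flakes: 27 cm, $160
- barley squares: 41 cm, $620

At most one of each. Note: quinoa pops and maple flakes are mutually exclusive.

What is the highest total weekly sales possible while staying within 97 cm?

1374

The ratio ordering already packs tightly: bran flakes + berry bites + barley squares, 97 cm, 1374.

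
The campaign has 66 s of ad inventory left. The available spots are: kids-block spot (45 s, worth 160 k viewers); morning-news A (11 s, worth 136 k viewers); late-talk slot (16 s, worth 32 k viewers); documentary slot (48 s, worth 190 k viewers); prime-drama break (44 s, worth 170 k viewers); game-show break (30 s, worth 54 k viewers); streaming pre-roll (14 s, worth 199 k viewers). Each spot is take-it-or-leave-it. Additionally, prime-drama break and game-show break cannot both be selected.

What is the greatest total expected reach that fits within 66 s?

Greedy by ratio would take morning-news A + late-talk slot + streaming pre-roll: 41 s used, total 367.
The 27 s tied up in morning-news A and late-talk slot is better spent on documentary slot — total rises to 389 (62 s).
No other feasible combination exceeds 389.

389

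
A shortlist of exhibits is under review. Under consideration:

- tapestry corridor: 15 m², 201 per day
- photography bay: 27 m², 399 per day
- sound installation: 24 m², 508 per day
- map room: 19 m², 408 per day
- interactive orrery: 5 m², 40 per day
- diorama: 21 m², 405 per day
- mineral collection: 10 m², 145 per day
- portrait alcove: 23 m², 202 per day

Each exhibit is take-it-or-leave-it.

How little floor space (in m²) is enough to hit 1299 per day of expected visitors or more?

64

Need the lightest bundle worth ≥ 1299.
Taking sound installation + map room + diorama gives 1321 (≥ 1299) for 64 m².
No combination under 64 m² hits 1299.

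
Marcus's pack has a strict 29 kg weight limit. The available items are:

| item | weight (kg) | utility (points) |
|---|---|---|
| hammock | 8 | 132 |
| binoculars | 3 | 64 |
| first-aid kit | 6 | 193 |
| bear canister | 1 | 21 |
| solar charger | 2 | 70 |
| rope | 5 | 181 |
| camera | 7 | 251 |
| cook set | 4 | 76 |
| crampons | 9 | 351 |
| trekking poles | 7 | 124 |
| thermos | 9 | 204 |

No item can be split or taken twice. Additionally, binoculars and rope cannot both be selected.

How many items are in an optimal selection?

5

The maximum utility within 29 kg is 1046.
One optimal bundle: first-aid kit + solar charger + rope + camera + crampons (29 kg).
Every optimal selection uses 5 items.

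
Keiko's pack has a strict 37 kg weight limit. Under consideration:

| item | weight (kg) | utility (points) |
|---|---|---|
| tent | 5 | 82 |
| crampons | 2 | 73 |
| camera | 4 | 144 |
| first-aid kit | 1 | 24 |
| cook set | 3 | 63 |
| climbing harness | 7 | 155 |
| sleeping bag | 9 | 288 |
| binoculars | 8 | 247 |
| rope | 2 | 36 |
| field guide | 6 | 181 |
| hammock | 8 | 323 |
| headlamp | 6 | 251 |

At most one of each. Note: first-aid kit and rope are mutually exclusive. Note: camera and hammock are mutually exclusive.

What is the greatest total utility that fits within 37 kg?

Sleeping bag + binoculars + field guide + hammock + headlamp uses 37 of the 37 kg and totals 1290.
Next best is crampons + first-aid kit + cook set + sleeping bag + binoculars + hammock + headlamp at 1269 (37 kg) — short by 21.

1290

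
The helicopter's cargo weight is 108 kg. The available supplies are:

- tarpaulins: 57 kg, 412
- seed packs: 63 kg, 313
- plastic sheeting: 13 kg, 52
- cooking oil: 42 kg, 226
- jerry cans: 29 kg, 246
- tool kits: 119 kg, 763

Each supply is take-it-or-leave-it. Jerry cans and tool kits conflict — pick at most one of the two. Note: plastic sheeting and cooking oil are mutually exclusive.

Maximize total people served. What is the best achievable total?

710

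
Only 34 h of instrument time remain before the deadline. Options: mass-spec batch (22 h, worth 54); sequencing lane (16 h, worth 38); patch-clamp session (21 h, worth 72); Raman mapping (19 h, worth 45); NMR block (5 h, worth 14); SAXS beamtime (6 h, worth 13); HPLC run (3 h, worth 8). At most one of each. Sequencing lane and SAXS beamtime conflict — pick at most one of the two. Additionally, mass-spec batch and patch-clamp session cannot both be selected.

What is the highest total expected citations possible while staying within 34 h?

99

By expected citations per h: patch-clamp session 3.43, NMR block 2.80, HPLC run 2.67, mass-spec batch 2.45 lead.
The ratio heuristic lands on patch-clamp session + NMR block + HPLC run (94) but leaves 5 h idle.
Dropping HPLC run frees 3 h; slotting in SAXS beamtime (6 h) lifts the total to 99 at 32 h.
The closest alternative, patch-clamp session + NMR block + HPLC run, reaches only 94.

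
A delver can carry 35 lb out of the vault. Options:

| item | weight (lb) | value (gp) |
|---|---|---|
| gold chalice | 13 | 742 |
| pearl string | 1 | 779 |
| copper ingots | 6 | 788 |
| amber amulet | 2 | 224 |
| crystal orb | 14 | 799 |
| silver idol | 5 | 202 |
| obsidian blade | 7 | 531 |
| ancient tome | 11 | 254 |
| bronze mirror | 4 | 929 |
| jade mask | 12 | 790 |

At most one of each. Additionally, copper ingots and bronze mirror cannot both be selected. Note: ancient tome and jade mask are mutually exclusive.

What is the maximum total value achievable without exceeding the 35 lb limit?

Pearl string + amber amulet + crystal orb + bronze mirror + jade mask uses 33 of the 35 lb and totals 3521.

3521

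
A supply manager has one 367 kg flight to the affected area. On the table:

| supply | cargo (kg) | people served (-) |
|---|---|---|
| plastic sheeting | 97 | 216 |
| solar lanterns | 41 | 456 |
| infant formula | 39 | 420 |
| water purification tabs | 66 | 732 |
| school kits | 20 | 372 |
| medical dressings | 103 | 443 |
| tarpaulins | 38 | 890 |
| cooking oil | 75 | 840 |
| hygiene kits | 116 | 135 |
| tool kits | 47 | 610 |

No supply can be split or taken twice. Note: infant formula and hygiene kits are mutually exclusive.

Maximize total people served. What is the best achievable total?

4320

Solar lanterns + infant formula + water purification tabs + school kits + tarpaulins + cooking oil + tool kits uses 326 of the 367 kg and totals 4320.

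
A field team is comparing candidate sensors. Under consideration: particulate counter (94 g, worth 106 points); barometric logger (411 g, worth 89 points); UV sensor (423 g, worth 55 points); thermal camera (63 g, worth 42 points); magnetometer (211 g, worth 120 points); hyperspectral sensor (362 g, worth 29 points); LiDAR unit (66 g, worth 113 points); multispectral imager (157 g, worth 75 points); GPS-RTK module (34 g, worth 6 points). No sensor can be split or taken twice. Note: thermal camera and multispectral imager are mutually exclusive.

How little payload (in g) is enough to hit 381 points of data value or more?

434

Need the lightest bundle worth ≥ 381.
particulate counter + thermal camera + magnetometer + LiDAR unit: 381 data value at 434 g.
Any bundle with less than 434 g falls short of 381.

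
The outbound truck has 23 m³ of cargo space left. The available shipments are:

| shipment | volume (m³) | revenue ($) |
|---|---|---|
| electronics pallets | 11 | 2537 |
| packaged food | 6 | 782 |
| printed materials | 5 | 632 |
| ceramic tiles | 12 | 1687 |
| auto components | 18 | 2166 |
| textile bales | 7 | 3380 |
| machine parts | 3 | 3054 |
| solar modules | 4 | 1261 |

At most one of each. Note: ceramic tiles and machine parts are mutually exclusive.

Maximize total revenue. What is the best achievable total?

8971

Filling by ratio: packaged food + textile bales + machine parts + solar modules for 8477, with 3 m³ left unused.
The 10 m³ tied up in packaged food and solar modules is better spent on electronics pallets — total rises to 8971 (21 m³).
Next best is packaged food + textile bales + machine parts + solar modules at 8477 (20 m³) — short by 494.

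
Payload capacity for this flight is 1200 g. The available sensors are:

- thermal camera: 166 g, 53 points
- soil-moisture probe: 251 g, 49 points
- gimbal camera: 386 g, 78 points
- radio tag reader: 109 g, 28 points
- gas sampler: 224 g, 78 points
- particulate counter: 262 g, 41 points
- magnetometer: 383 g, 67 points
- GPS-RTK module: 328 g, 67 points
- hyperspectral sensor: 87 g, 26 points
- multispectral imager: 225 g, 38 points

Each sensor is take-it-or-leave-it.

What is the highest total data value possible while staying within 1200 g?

Greedy by ratio would take thermal camera + soil-moisture probe + radio tag reader + gas sampler + GPS-RTK module + hyperspectral sensor: 1165 g used, total 301.
The 360 g tied up in soil-moisture probe and radio tag reader is better spent on gimbal camera — total rises to 302 (1191 g).

302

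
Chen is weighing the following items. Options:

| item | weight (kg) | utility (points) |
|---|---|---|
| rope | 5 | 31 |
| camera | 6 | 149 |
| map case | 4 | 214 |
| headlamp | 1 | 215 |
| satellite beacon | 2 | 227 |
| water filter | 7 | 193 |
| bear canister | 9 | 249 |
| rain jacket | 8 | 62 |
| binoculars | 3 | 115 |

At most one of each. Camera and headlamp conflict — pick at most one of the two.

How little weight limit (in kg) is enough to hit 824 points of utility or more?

Look for the lowest-weight combination reaching 824.
map case + headlamp + satellite beacon + water filter reaches 849 using 14 kg.
Any bundle with less than 14 kg falls short of 824.

14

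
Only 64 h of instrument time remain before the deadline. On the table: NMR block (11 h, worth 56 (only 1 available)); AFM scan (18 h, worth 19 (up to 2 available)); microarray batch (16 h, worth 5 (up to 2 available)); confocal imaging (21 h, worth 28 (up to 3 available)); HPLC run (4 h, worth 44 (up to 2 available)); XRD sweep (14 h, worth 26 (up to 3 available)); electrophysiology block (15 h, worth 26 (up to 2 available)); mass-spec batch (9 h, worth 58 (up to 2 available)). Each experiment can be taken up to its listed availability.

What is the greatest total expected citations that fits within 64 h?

288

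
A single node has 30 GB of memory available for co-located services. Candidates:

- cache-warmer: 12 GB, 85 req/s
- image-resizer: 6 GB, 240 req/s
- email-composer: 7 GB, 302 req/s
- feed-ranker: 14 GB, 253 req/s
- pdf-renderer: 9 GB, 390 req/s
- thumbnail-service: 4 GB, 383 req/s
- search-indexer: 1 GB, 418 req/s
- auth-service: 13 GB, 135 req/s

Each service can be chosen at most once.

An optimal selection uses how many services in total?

Optimal total is 1733.
image-resizer + email-composer + pdf-renderer + thumbnail-service + search-indexer hits 1733 at 27 GB.
All optima have 5 services.

5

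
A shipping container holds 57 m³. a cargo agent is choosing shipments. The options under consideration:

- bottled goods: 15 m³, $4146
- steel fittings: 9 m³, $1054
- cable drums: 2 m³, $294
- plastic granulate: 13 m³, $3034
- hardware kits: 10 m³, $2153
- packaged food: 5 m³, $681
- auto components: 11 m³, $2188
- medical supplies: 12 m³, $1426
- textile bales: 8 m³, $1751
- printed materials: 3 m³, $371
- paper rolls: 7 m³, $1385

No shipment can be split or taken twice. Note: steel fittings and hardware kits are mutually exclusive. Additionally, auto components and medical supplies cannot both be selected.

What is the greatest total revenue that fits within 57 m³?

13272

Density check — bottled goods 276.40, plastic granulate 233.38, textile bales 218.88, hardware kits 215.30 are the best per m³.
Best packing: bottled goods + plastic granulate + hardware kits + auto components + textile bales — 57 m³, 13272 total.
Runner-up bottled goods + plastic granulate + hardware kits + auto components + paper rolls tops out at 12906.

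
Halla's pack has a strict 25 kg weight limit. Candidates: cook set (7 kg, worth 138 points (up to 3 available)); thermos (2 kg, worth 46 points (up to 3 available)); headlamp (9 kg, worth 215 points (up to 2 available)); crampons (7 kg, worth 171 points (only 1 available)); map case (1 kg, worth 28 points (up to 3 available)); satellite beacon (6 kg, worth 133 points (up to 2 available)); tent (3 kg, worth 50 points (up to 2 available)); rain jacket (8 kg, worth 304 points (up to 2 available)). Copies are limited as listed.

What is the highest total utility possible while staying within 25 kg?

Taking the top-ratio items first gives 3×thermos + 3×map case + 2×rain jacket for 830 (25 kg).
The 7 kg tied up in 3×thermos and map case is better spent on crampons — total rises to 835 (25 kg).
Every other selection either busts 25 kg or exceeds an availability limit or fails to beat 835.

835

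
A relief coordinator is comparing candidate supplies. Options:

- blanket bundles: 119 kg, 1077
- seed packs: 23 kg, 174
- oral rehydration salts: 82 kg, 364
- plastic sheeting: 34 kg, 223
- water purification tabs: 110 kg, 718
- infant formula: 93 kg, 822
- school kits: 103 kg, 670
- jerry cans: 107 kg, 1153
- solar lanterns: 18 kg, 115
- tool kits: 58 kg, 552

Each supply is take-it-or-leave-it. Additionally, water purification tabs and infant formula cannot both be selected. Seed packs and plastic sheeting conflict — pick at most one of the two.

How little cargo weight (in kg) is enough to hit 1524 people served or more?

165

Need the lightest bundle worth ≥ 1524.
jerry cans + tool kits: 1705 people served at 165 kg.
No combination under 165 kg hits 1524.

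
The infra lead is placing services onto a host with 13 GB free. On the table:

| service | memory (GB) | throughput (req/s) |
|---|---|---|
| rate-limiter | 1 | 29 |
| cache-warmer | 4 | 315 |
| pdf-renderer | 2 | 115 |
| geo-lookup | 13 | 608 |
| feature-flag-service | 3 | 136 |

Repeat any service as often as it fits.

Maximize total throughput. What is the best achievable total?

974

Density check — cache-warmer 78.75, pdf-renderer 57.50, geo-lookup 46.77, feature-flag-service 45.33 are the best per GB.
Rate-limiter + 3×cache-warmer uses 13 of the 13 GB and totals 974.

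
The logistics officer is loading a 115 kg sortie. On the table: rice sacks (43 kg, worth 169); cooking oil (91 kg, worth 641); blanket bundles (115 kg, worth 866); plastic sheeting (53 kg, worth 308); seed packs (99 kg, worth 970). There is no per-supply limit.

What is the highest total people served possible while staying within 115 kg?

Best packing: seed packs — 99 kg, 970 total.
The spare 16 kg is too small for any remaining supply, and no exchange beats 970.

970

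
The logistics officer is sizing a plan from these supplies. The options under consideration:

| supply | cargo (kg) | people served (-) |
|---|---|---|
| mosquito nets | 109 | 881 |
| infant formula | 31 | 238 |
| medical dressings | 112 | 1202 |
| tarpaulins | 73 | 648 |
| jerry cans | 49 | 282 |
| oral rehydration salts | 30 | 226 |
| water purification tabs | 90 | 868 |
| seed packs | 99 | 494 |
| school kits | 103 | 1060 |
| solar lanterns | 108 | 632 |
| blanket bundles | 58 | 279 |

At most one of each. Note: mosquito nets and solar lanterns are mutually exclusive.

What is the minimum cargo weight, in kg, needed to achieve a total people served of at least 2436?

Minimise kg subject to total people served ≥ 2436.
Taking medical dressings + oral rehydration salts + school kits gives 2488 (≥ 2436) for 245 kg.
Below 245 kg the best achievable stays under 2436.

245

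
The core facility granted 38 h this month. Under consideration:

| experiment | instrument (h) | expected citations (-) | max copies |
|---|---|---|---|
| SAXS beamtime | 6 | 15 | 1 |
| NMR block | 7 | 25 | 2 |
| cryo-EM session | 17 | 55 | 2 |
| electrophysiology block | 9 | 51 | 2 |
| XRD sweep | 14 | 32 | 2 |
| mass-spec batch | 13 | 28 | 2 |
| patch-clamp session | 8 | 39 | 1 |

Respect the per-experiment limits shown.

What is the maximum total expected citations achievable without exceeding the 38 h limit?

Density check — electrophysiology block 5.67, patch-clamp session 4.88, NMR block 3.57, cryo-EM session 3.24 are the best per h.
Greedy by ratio would take NMR block + 2×electrophysiology block + patch-clamp session: 33 h used, total 166.
Dropping patch-clamp session frees 8 h; slotting in SAXS beamtime + NMR block (13 h) lifts the total to 167 at 38 h.
Every other selection either busts 38 h or exceeds an availability limit or fails to beat 167.

167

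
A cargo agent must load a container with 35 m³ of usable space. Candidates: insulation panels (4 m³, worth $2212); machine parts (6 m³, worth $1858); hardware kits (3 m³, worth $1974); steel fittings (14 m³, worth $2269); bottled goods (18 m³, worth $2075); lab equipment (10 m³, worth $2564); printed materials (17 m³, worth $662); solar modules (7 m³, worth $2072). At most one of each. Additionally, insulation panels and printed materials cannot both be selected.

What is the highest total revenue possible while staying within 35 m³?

10680

Taking insulation panels + machine parts + hardware kits + lab equipment + solar modules: 30 m³ used, 10680 in revenue.
The closest alternative, insulation panels + machine parts + hardware kits + steel fittings + solar modules, reaches only 10385.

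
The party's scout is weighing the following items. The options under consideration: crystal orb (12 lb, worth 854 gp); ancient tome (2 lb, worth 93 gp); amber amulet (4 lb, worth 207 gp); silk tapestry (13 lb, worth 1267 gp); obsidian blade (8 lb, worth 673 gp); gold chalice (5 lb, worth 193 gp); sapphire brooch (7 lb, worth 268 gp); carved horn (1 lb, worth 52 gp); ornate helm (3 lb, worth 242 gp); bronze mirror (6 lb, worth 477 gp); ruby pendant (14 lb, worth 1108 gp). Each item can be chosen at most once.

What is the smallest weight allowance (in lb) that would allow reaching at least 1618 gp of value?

Look for the lowest-weight combination reaching 1618.
ancient tome + silk tapestry + carved horn + ornate helm reaches 1654 using 19 lb.
Any bundle with less than 19 lb falls short of 1618.

19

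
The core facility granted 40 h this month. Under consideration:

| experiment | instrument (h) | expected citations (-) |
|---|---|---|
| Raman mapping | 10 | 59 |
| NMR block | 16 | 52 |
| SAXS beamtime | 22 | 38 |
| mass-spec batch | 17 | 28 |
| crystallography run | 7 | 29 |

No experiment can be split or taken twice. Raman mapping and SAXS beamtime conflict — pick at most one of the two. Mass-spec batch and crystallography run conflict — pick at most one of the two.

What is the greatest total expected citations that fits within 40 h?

140

Raman mapping + NMR block + crystallography run uses 33 of the 40 h and totals 140.
An exhaustive check of the 32 subsets confirms 140.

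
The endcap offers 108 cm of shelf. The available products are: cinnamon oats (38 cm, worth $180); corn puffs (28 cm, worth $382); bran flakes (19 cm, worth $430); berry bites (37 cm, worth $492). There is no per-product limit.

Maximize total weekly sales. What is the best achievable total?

2150

Taking 5×bran flakes: 95 cm used, 2150 in weekly sales.
The spare 13 cm is too small for any remaining product, and no exchange beats 2150.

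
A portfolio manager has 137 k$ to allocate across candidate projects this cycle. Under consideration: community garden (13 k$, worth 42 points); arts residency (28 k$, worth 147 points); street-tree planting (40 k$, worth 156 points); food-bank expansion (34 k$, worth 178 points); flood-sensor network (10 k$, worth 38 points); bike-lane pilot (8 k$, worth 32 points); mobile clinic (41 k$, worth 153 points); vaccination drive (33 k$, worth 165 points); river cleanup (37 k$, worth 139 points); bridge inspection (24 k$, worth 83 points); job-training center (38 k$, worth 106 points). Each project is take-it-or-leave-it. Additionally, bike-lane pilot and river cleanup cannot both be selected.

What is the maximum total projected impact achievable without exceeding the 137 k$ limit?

Ranking by ratio (projected impact/k$): arts residency 5.25, food-bank expansion 5.24, vaccination drive 5.00, bike-lane pilot 4.00.
A density-first pass picks arts residency + food-bank expansion + flood-sensor network + bike-lane pilot + vaccination drive + bridge inspection — 643 at 137 k$.
Dropping flood-sensor network and bike-lane pilot and bridge inspection frees 42 k$; slotting in street-tree planting (40 k$) lifts the total to 646 at 135 k$.
The closest alternative, arts residency + food-bank expansion + mobile clinic + vaccination drive, reaches only 643.

646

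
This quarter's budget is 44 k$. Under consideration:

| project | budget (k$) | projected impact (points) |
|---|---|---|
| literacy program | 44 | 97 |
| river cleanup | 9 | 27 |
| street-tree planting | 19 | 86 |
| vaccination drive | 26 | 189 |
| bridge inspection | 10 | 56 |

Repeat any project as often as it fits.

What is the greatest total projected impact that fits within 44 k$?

245

Best packing: vaccination drive + bridge inspection — 36 k$, 245 total.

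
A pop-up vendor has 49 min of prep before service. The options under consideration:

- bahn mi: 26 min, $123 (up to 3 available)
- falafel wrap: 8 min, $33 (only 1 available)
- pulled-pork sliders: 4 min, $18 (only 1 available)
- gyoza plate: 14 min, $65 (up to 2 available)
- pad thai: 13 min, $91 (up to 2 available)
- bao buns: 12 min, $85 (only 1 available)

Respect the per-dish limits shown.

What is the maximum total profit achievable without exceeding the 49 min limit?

Taking the top-ratio dishes first gives pulled-pork sliders + 2×pad thai + bao buns for 285 (42 min).
Dropping pulled-pork sliders frees 4 min; slotting in falafel wrap (8 min) lifts the total to 300 at 46 min.
The spare 3 min is too small for any remaining dish, and no exchange beats 300.

300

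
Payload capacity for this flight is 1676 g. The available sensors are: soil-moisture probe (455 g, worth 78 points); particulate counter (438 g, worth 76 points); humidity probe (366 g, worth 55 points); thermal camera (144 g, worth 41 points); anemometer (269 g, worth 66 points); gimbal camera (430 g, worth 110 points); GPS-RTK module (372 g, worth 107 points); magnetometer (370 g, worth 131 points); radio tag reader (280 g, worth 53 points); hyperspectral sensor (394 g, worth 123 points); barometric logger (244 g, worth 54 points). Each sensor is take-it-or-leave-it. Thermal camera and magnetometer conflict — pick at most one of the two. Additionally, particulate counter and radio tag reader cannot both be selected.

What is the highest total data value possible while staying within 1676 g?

481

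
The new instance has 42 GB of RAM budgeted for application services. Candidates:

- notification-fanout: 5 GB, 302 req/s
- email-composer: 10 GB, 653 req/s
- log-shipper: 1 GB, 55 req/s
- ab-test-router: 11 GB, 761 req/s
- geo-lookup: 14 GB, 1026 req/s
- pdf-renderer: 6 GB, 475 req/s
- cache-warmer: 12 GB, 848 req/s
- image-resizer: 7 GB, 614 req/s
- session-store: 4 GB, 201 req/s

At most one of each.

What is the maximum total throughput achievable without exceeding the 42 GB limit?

3077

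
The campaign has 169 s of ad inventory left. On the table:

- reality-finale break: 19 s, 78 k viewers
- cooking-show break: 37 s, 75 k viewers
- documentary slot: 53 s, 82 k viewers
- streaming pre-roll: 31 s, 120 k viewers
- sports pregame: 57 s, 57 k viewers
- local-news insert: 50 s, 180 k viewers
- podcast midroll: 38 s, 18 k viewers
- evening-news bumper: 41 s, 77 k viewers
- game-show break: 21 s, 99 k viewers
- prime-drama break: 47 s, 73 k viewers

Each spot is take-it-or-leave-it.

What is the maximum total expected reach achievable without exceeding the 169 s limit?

Filling by ratio: reality-finale break + cooking-show break + streaming pre-roll + local-news insert + game-show break for 552, with 11 s left unused.
Replace cooking-show break with evening-news bumper: the trade gains 2 net, giving 554 at 162 s.
Runner-up reality-finale break + cooking-show break + streaming pre-roll + local-news insert + game-show break tops out at 552.

554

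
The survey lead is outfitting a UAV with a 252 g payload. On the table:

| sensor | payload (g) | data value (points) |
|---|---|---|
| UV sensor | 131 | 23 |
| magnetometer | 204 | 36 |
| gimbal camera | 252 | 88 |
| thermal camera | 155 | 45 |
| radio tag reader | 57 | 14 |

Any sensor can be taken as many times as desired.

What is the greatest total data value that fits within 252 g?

88

Best packing: gimbal camera — 252 g, 88 total.
That's the maximum — no swap from here does better than 88.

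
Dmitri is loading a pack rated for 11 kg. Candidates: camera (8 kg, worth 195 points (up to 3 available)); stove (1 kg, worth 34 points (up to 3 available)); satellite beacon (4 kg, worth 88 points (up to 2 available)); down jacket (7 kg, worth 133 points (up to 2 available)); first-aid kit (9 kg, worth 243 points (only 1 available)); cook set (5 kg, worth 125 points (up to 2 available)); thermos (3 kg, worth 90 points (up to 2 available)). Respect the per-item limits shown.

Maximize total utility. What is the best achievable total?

317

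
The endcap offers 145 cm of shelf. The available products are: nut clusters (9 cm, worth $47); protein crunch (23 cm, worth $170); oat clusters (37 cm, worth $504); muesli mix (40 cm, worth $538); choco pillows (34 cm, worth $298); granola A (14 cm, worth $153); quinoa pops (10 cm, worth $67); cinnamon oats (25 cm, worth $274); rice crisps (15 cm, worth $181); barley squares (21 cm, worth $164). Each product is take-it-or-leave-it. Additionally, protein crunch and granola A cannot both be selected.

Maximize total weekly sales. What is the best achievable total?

Ranking by ratio (weekly sales/cm): oat clusters 13.62, muesli mix 13.45, rice crisps 12.07, cinnamon oats 10.96.
Taking oat clusters + muesli mix + granola A + quinoa pops + cinnamon oats + rice crisps: 141 cm used, 1717 in weekly sales.

1717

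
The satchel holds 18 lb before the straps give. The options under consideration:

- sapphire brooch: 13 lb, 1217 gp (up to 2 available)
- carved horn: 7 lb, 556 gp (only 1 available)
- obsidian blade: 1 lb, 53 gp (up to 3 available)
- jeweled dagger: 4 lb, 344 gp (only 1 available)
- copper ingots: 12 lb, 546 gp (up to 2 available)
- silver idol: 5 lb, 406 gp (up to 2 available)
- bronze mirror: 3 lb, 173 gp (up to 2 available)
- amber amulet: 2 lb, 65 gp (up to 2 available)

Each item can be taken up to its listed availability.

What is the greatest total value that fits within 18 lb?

Greedy by ratio would take sapphire brooch + obsidian blade + jeweled dagger: 18 lb used, total 1614.
Replace obsidian blade and jeweled dagger with silver idol: the trade gains 9 net, giving 1623 at 18 lb.
No other feasible combination exceeds 1623.

1623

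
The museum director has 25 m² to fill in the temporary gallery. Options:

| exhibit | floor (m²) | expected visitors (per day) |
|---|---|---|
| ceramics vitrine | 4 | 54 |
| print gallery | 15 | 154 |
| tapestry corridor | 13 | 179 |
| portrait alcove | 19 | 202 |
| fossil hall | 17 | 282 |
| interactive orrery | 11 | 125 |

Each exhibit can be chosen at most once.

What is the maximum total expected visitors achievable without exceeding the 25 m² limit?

The ratio ordering already packs tightly: ceramics vitrine + fossil hall, 21 m², 336.

336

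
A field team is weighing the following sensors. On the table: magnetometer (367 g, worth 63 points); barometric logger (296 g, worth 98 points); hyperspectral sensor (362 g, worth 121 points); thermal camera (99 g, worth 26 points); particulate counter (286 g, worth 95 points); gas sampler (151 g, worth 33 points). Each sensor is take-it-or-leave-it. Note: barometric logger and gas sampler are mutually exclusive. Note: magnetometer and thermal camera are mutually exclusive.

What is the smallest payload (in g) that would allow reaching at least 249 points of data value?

799

Need the lightest bundle worth ≥ 249.
Taking hyperspectral sensor + particulate counter + gas sampler gives 249 (≥ 249) for 799 g.
Any bundle with less than 799 g falls short of 249.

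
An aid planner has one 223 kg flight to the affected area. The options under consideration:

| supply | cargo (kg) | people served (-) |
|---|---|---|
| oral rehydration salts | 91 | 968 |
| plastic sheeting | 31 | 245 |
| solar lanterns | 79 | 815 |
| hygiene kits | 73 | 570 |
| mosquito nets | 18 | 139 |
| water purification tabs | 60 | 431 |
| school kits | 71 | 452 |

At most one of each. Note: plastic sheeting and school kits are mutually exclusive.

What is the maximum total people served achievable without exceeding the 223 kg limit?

Taking oral rehydration salts + plastic sheeting + solar lanterns + mosquito nets: 219 kg used, 2167 in people served.
Every other selection either busts 223 kg or breaks a pairing rule or fails to beat 2167.

2167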